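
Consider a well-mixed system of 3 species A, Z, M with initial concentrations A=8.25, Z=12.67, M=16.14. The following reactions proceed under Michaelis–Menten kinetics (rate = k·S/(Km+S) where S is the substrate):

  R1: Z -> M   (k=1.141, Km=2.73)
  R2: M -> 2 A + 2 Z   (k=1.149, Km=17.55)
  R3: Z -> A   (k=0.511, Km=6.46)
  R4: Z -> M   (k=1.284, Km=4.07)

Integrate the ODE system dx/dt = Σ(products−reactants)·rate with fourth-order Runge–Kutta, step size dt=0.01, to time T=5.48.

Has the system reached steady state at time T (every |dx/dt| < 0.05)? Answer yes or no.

RK4 with dt=0.01: 548 steps to T=5.48. Trajectory (selected grid times):
t=0.00: A=8.25 Z=12.67 M=16.14
t=0.61: A=9.13 Z=11.99 M=16.96
t=1.22: A=10.03 Z=11.34 M=17.75
t=1.83: A=10.94 Z=10.73 M=18.53
t=2.44: A=11.86 Z=10.14 M=19.28
t=3.04: A=12.77 Z=9.61 M=20.00
t=3.65: A=13.71 Z=9.09 M=20.71
t=4.26: A=14.66 Z=8.61 M=21.39
t=4.87: A=15.61 Z=8.15 M=22.06
t=5.48: A=16.56 Z=7.73 M=22.70
Rates at T: R1=0.8432, R2=0.6480, R3=0.2784, R4=0.8412
dx/dt at T (Σ net stoichiometry × rate): A=+1.5744, Z=-0.6668, M=+1.0364
Largest |dx/dt| is |+1.5744| (A) ≥ 0.05 → not steady.

Steady state at T: no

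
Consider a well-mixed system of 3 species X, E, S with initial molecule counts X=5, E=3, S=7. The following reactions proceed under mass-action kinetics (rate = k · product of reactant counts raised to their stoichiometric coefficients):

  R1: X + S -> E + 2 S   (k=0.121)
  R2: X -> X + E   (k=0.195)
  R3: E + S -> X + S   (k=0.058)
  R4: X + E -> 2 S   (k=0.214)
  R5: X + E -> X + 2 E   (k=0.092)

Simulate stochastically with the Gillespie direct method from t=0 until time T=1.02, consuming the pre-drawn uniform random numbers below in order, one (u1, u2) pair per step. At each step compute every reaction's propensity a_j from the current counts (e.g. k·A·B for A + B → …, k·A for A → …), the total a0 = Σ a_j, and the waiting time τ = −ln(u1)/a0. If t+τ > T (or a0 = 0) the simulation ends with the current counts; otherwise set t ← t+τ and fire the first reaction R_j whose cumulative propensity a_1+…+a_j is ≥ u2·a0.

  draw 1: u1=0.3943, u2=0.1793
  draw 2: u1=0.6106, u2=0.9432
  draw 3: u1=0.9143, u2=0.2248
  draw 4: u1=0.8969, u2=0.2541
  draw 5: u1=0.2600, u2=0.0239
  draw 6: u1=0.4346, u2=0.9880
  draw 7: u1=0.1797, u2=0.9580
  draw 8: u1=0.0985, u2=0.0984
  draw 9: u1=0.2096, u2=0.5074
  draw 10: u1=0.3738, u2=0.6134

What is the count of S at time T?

S at T = 12

t=0.000: X=5 E=3 S=7
Draw 1: a1=4.235, a2=0.975, a3=1.218, a4=3.210, a5=1.380, a0=11.018; τ=−ln(0.3943)/11.018=0.084 → t=0.084; u2·a0=0.1793·11.018=1.976 ≤ a1=4.235 → R1 fires; X=4 E=4 S=8
Draw 2: a1=3.872, a2=0.780, a3=1.856, a4=3.424, a5=1.472, a0=11.404; τ=−ln(0.6106)/11.404=0.043 → t=0.128; u2·a0=0.9432·11.404=10.756; a1+…+a4=9.932 < 10.756 ≤ a1+…+a5=11.404 → R5 fires; X=4 E=5 S=8
Draw 3: a1=3.872, a2=0.780, a3=2.320, a4=4.280, a5=1.840, a0=13.092; τ=−ln(0.9143)/13.092=0.007 → t=0.135; u2·a0=0.2248·13.092=2.943 ≤ a1=3.872 → R1 fires; X=3 E=6 S=9
Draw 4: a1=3.267, a2=0.585, a3=3.132, a4=3.852, a5=1.656, a0=12.492; τ=−ln(0.8969)/12.492=0.009 → t=0.143; u2·a0=0.2541·12.492=3.174 ≤ a1=3.267 → R1 fires; X=2 E=7 S=10
Draw 5: a1=2.420, a2=0.390, a3=4.060, a4=2.996, a5=1.288, a0=11.154; τ=−ln(0.2600)/11.154=0.121 → t=0.264; u2·a0=0.0239·11.154=0.267 ≤ a1=2.420 → R1 fires; X=1 E=8 S=11
Draw 6: a1=1.331, a2=0.195, a3=5.104, a4=1.712, a5=0.736, a0=9.078; τ=−ln(0.4346)/9.078=0.092 → t=0.356; u2·a0=0.9880·9.078=8.969; a1+…+a4=8.342 < 8.969 ≤ a1+…+a5=9.078 → R5 fires; X=1 E=9 S=11
Draw 7: a1=1.331, a2=0.195, a3=5.742, a4=1.926, a5=0.828, a0=10.022; τ=−ln(0.1797)/10.022=0.171 → t=0.527; u2·a0=0.9580·10.022=9.601; a1+…+a4=9.194 < 9.601 ≤ a1+…+a5=10.022 → R5 fires; X=1 E=10 S=11
Draw 8: a1=1.331, a2=0.195, a3=6.380, a4=2.140, a5=0.920, a0=10.966; τ=−ln(0.0985)/10.966=0.211 → t=0.738; u2·a0=0.0984·10.966=1.079 ≤ a1=1.331 → R1 fires; X=0 E=11 S=12
Draw 9: a1=0.000, a2=0.000, a3=7.656, a4=0.000, a5=0.000, a0=7.656; τ=−ln(0.2096)/7.656=0.204 → t=0.943; u2·a0=0.5074·7.656=3.885; a1+a2=0.000 < 3.885 ≤ a1+…+a3=7.656 → R3 fires; X=1 E=10 S=12
Draw 10: a1=1.452, a2=0.195, a3=6.960, a4=2.140, a5=0.920, a0=11.667; τ=−ln(0.3738)/11.667=0.084 → t=1.027 > T=1.02: stop.
Read off S at T=1.02: 12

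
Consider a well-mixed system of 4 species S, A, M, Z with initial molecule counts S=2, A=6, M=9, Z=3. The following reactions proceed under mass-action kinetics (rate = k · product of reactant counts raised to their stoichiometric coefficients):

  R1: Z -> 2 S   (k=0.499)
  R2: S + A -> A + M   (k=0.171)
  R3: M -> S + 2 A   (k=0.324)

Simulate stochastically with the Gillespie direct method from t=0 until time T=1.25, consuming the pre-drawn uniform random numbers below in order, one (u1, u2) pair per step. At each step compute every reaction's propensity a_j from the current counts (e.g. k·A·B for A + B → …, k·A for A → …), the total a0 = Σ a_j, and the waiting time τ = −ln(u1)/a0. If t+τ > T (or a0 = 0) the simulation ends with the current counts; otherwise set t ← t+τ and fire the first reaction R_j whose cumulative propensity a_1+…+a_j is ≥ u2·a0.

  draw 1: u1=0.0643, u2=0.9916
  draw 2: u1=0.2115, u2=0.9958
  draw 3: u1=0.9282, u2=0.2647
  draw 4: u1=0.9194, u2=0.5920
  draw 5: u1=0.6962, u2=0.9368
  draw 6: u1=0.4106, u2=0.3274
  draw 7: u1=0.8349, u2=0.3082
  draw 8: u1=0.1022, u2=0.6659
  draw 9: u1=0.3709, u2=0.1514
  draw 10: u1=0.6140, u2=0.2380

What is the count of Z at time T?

t=0.000: S=2 A=6 M=9 Z=3
Draw 1: a1=1.497, a2=2.052, a3=2.916, a0=6.465; τ=−ln(0.0643)/6.465=0.424 → t=0.424; u2·a0=0.9916·6.465=6.411; a1+a2=3.549 < 6.411 ≤ a1+…+a3=6.465 → R3 fires; S=3 A=8 M=8 Z=3
Draw 2: a1=1.497, a2=4.104, a3=2.592, a0=8.193; τ=−ln(0.2115)/8.193=0.190 → t=0.614; u2·a0=0.9958·8.193=8.159; a1+a2=5.601 < 8.159 ≤ a1+…+a3=8.193 → R3 fires; S=4 A=10 M=7 Z=3
Draw 3: a1=1.497, a2=6.840, a3=2.268, a0=10.605; τ=−ln(0.9282)/10.605=0.007 → t=0.621; u2·a0=0.2647·10.605=2.807; a1=1.497 < 2.807 ≤ a1+a2=8.337 → R2 fires; S=3 A=10 M=8 Z=3
Draw 4: a1=1.497, a2=5.130, a3=2.592, a0=9.219; τ=−ln(0.9194)/9.219=0.009 → t=0.630; u2·a0=0.5920·9.219=5.458; a1=1.497 < 5.458 ≤ a1+a2=6.627 → R2 fires; S=2 A=10 M=9 Z=3
Draw 5: a1=1.497, a2=3.420, a3=2.916, a0=7.833; τ=−ln(0.6962)/7.833=0.046 → t=0.676; u2·a0=0.9368·7.833=7.338; a1+a2=4.917 < 7.338 ≤ a1+…+a3=7.833 → R3 fires; S=3 A=12 M=8 Z=3
Draw 6: a1=1.497, a2=6.156, a3=2.592, a0=10.245; τ=−ln(0.4106)/10.245=0.087 → t=0.763; u2·a0=0.3274·10.245=3.354; a1=1.497 < 3.354 ≤ a1+a2=7.653 → R2 fires; S=2 A=12 M=9 Z=3
Draw 7: a1=1.497, a2=4.104, a3=2.916, a0=8.517; τ=−ln(0.8349)/8.517=0.021 → t=0.785; u2·a0=0.3082·8.517=2.625; a1=1.497 < 2.625 ≤ a1+a2=5.601 → R2 fires; S=1 A=12 M=10 Z=3
Draw 8: a1=1.497, a2=2.052, a3=3.240, a0=6.789; τ=−ln(0.1022)/6.789=0.336 → t=1.120; u2·a0=0.6659·6.789=4.521; a1+a2=3.549 < 4.521 ≤ a1+…+a3=6.789 → R3 fires; S=2 A=14 M=9 Z=3
Draw 9: a1=1.497, a2=4.788, a3=2.916, a0=9.201; τ=−ln(0.3709)/9.201=0.108 → t=1.228; u2·a0=0.1514·9.201=1.393 ≤ a1=1.497 → R1 fires; S=4 A=14 M=9 Z=2
Draw 10: a1=0.998, a2=9.576, a3=2.916, a0=13.490; τ=−ln(0.6140)/13.490=0.036 → t=1.264 > T=1.25: stop.
Read off Z at T=1.25: 2

Z at T = 2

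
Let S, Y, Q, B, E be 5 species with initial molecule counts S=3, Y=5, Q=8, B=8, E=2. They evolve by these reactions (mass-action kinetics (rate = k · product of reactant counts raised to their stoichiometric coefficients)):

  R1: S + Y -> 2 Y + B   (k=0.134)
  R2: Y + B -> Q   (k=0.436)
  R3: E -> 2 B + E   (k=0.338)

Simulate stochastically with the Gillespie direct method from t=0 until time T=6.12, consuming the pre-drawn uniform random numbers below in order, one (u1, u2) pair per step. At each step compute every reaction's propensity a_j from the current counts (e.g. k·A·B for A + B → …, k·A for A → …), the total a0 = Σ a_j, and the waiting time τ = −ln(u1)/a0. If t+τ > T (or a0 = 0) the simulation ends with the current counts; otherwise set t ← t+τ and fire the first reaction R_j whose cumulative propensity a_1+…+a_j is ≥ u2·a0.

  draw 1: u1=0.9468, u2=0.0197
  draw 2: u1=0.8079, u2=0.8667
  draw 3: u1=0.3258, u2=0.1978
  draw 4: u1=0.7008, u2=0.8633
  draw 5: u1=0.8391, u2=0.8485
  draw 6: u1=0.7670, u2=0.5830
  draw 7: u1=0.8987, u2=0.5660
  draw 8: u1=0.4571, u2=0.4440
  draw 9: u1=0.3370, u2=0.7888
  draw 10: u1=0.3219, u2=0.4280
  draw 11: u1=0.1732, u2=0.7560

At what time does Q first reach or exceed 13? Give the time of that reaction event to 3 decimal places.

t=0.000: S=3 Y=5 Q=8 B=8 E=2
Draw 1: a1=2.010, a2=17.440, a3=0.676, a0=20.126; τ=−ln(0.9468)/20.126=0.003 → t=0.003; u2·a0=0.0197·20.126=0.396 ≤ a1=2.010 → R1 fires; S=2 Y=6 Q=8 B=9 E=2
Draw 2: a1=1.608, a2=23.544, a3=0.676, a0=25.828; τ=−ln(0.8079)/25.828=0.008 → t=0.011; u2·a0=0.8667·25.828=22.385; a1=1.608 < 22.385 ≤ a1+a2=25.152 → R2 fires; S=2 Y=5 Q=9 B=8 E=2
Draw 3: a1=1.340, a2=17.440, a3=0.676, a0=19.456; τ=−ln(0.3258)/19.456=0.058 → t=0.069; u2·a0=0.1978·19.456=3.848; a1=1.340 < 3.848 ≤ a1+a2=18.780 → R2 fires; S=2 Y=4 Q=10 B=7 E=2
Draw 4: a1=1.072, a2=12.208, a3=0.676, a0=13.956; τ=−ln(0.7008)/13.956=0.025 → t=0.094; u2·a0=0.8633·13.956=12.048; a1=1.072 < 12.048 ≤ a1+a2=13.280 → R2 fires; S=2 Y=3 Q=11 B=6 E=2
Draw 5: a1=0.804, a2=7.848, a3=0.676, a0=9.328; τ=−ln(0.8391)/9.328=0.019 → t=0.113; u2·a0=0.8485·9.328=7.915; a1=0.804 < 7.915 ≤ a1+a2=8.652 → R2 fires; S=2 Y=2 Q=12 B=5 E=2
Draw 6: a1=0.536, a2=4.360, a3=0.676, a0=5.572; τ=−ln(0.7670)/5.572=0.048 → t=0.161; u2·a0=0.5830·5.572=3.248; a1=0.536 < 3.248 ≤ a1+a2=4.896 → R2 fires; S=2 Y=1 Q=13 B=4 E=2
Draw 7: a1=0.268, a2=1.744, a3=0.676, a0=2.688; τ=−ln(0.8987)/2.688=0.040 → t=0.200; u2·a0=0.5660·2.688=1.521; a1=0.268 < 1.521 ≤ a1+a2=2.012 → R2 fires; S=2 Y=0 Q=14 B=3 E=2
Draw 8: a1=0.000, a2=0.000, a3=0.676, a0=0.676; τ=−ln(0.4571)/0.676=1.158 → t=1.358; u2·a0=0.4440·0.676=0.300; a1+a2=0.000 < 0.300 ≤ a1+…+a3=0.676 → R3 fires; S=2 Y=0 Q=14 B=5 E=2
Draw 9: a1=0.000, a2=0.000, a3=0.676, a0=0.676; τ=−ln(0.3370)/0.676=1.609 → t=2.967; u2·a0=0.7888·0.676=0.533; a1+a2=0.000 < 0.533 ≤ a1+…+a3=0.676 → R3 fires; S=2 Y=0 Q=14 B=7 E=2
Draw 10: a1=0.000, a2=0.000, a3=0.676, a0=0.676; τ=−ln(0.3219)/0.676=1.677 → t=4.644; u2·a0=0.4280·0.676=0.289; a1+a2=0.000 < 0.289 ≤ a1+…+a3=0.676 → R3 fires; S=2 Y=0 Q=14 B=9 E=2
Draw 11: a1=0.000, a2=0.000, a3=0.676, a0=0.676; τ=−ln(0.1732)/0.676=2.594 → t=7.238 > T=6.12: stop.
Q first becomes ≥ 13 when it reaches 13 at the event at t=0.161.

Threshold first reached at t = 0.161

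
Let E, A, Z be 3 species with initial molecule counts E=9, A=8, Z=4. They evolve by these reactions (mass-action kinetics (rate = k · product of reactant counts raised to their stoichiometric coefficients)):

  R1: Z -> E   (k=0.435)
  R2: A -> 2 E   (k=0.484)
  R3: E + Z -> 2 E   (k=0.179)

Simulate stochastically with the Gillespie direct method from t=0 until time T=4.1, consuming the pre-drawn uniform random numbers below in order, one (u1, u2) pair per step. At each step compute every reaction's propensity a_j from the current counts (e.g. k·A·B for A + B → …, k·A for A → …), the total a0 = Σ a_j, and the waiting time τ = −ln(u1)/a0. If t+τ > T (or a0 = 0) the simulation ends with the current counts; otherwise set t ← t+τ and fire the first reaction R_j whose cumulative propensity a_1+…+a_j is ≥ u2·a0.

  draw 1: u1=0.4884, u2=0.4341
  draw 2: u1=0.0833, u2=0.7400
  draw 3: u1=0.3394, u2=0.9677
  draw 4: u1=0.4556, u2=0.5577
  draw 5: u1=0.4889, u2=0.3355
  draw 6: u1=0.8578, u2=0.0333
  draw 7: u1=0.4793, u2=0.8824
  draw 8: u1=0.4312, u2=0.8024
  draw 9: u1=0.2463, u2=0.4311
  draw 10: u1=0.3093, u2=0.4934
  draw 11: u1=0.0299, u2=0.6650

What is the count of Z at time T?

t=0.000: E=9 A=8 Z=4
Draw 1: a1=1.740, a2=3.872, a3=6.444, a0=12.056; τ=−ln(0.4884)/12.056=0.059 → t=0.059; u2·a0=0.4341·12.056=5.234; a1=1.740 < 5.234 ≤ a1+a2=5.612 → R2 fires; E=11 A=7 Z=4
Draw 2: a1=1.740, a2=3.388, a3=7.876, a0=13.004; τ=−ln(0.0833)/13.004=0.191 → t=0.251; u2·a0=0.7400·13.004=9.623; a1+a2=5.128 < 9.623 ≤ a1+…+a3=13.004 → R3 fires; E=12 A=7 Z=3
Draw 3: a1=1.305, a2=3.388, a3=6.444, a0=11.137; τ=−ln(0.3394)/11.137=0.097 → t=0.348; u2·a0=0.9677·11.137=10.777; a1+a2=4.693 < 10.777 ≤ a1+…+a3=11.137 → R3 fires; E=13 A=7 Z=2
Draw 4: a1=0.870, a2=3.388, a3=4.654, a0=8.912; τ=−ln(0.4556)/8.912=0.088 → t=0.436; u2·a0=0.5577·8.912=4.970; a1+a2=4.258 < 4.970 ≤ a1+…+a3=8.912 → R3 fires; E=14 A=7 Z=1
Draw 5: a1=0.435, a2=3.388, a3=2.506, a0=6.329; τ=−ln(0.4889)/6.329=0.113 → t=0.549; u2·a0=0.3355·6.329=2.123; a1=0.435 < 2.123 ≤ a1+a2=3.823 → R2 fires; E=16 A=6 Z=1
Draw 6: a1=0.435, a2=2.904, a3=2.864, a0=6.203; τ=−ln(0.8578)/6.203=0.025 → t=0.574; u2·a0=0.0333·6.203=0.207 ≤ a1=0.435 → R1 fires; E=17 A=6 Z=0
Draw 7: a1=0.000, a2=2.904, a3=0.000, a0=2.904; τ=−ln(0.4793)/2.904=0.253 → t=0.827; u2·a0=0.8824·2.904=2.562; a1=0.000 < 2.562 ≤ a1+a2=2.904 → R2 fires; E=19 A=5 Z=0
Draw 8: a1=0.000, a2=2.420, a3=0.000, a0=2.420; τ=−ln(0.4312)/2.420=0.348 → t=1.174; u2·a0=0.8024·2.420=1.942; a1=0.000 < 1.942 ≤ a1+a2=2.420 → R2 fires; E=21 A=4 Z=0
Draw 9: a1=0.000, a2=1.936, a3=0.000, a0=1.936; τ=−ln(0.2463)/1.936=0.724 → t=1.898; u2·a0=0.4311·1.936=0.835; a1=0.000 < 0.835 ≤ a1+a2=1.936 → R2 fires; E=23 A=3 Z=0
Draw 10: a1=0.000, a2=1.452, a3=0.000, a0=1.452; τ=−ln(0.3093)/1.452=0.808 → t=2.706; u2·a0=0.4934·1.452=0.716; a1=0.000 < 0.716 ≤ a1+a2=1.452 → R2 fires; E=25 A=2 Z=0
Draw 11: a1=0.000, a2=0.968, a3=0.000, a0=0.968; τ=−ln(0.0299)/0.968=3.626 → t=6.332 > T=4.1: stop.
Read off Z at T=4.1: 0

Z at T = 0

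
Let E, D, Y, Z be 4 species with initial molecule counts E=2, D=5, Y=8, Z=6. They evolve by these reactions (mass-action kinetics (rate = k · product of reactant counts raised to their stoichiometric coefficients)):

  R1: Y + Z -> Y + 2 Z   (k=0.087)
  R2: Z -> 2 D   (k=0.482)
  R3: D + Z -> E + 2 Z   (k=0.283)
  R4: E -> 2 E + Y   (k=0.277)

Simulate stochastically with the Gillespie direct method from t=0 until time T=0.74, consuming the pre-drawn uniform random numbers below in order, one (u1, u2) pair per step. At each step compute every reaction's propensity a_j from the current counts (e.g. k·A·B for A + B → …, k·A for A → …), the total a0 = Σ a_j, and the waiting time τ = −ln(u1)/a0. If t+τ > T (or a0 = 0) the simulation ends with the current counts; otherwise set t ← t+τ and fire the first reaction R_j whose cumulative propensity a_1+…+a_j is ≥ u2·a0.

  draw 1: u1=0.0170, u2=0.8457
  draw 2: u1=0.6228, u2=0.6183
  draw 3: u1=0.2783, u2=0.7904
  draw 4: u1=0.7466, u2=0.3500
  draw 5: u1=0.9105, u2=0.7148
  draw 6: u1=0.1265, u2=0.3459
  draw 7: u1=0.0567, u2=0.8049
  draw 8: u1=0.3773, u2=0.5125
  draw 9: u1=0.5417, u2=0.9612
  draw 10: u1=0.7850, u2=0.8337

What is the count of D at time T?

D at T = 0

t=0.000: E=2 D=5 Y=8 Z=6
Draw 1: a1=4.176, a2=2.892, a3=8.490, a4=0.554, a0=16.112; τ=−ln(0.0170)/16.112=0.253 → t=0.253; u2·a0=0.8457·16.112=13.626; a1+a2=7.068 < 13.626 ≤ a1+…+a3=15.558 → R3 fires; E=3 D=4 Y=8 Z=7
Draw 2: a1=4.872, a2=3.374, a3=7.924, a4=0.831, a0=17.001; τ=−ln(0.6228)/17.001=0.028 → t=0.281; u2·a0=0.6183·17.001=10.512; a1+a2=8.246 < 10.512 ≤ a1+…+a3=16.170 → R3 fires; E=4 D=3 Y=8 Z=8
Draw 3: a1=5.568, a2=3.856, a3=6.792, a4=1.108, a0=17.324; τ=−ln(0.2783)/17.324=0.074 → t=0.355; u2·a0=0.7904·17.324=13.693; a1+a2=9.424 < 13.693 ≤ a1+…+a3=16.216 → R3 fires; E=5 D=2 Y=8 Z=9
Draw 4: a1=6.264, a2=4.338, a3=5.094, a4=1.385, a0=17.081; τ=−ln(0.7466)/17.081=0.017 → t=0.372; u2·a0=0.3500·17.081=5.978 ≤ a1=6.264 → R1 fires; E=5 D=2 Y=8 Z=10
Draw 5: a1=6.960, a2=4.820, a3=5.660, a4=1.385, a0=18.825; τ=−ln(0.9105)/18.825=0.005 → t=0.377; u2·a0=0.7148·18.825=13.456; a1+a2=11.780 < 13.456 ≤ a1+…+a3=17.440 → R3 fires; E=6 D=1 Y=8 Z=11
Draw 6: a1=7.656, a2=5.302, a3=3.113, a4=1.662, a0=17.733; τ=−ln(0.1265)/17.733=0.117 → t=0.493; u2·a0=0.3459·17.733=6.134 ≤ a1=7.656 → R1 fires; E=6 D=1 Y=8 Z=12
Draw 7: a1=8.352, a2=5.784, a3=3.396, a4=1.662, a0=19.194; τ=−ln(0.0567)/19.194=0.150 → t=0.643; u2·a0=0.8049·19.194=15.449; a1+a2=14.136 < 15.449 ≤ a1+…+a3=17.532 → R3 fires; E=7 D=0 Y=8 Z=13
Draw 8: a1=9.048, a2=6.266, a3=0.000, a4=1.939, a0=17.253; τ=−ln(0.3773)/17.253=0.056 → t=0.699; u2·a0=0.5125·17.253=8.842 ≤ a1=9.048 → R1 fires; E=7 D=0 Y=8 Z=14
Draw 9: a1=9.744, a2=6.748, a3=0.000, a4=1.939, a0=18.431; τ=−ln(0.5417)/18.431=0.033 → t=0.733; u2·a0=0.9612·18.431=17.716; a1+…+a3=16.492 < 17.716 ≤ a1+…+a4=18.431 → R4 fires; E=8 D=0 Y=9 Z=14
Draw 10: a1=10.962, a2=6.748, a3=0.000, a4=2.216, a0=19.926; τ=−ln(0.7850)/19.926=0.012 → t=0.745 > T=0.74: stop.
Read off D at T=0.74: 0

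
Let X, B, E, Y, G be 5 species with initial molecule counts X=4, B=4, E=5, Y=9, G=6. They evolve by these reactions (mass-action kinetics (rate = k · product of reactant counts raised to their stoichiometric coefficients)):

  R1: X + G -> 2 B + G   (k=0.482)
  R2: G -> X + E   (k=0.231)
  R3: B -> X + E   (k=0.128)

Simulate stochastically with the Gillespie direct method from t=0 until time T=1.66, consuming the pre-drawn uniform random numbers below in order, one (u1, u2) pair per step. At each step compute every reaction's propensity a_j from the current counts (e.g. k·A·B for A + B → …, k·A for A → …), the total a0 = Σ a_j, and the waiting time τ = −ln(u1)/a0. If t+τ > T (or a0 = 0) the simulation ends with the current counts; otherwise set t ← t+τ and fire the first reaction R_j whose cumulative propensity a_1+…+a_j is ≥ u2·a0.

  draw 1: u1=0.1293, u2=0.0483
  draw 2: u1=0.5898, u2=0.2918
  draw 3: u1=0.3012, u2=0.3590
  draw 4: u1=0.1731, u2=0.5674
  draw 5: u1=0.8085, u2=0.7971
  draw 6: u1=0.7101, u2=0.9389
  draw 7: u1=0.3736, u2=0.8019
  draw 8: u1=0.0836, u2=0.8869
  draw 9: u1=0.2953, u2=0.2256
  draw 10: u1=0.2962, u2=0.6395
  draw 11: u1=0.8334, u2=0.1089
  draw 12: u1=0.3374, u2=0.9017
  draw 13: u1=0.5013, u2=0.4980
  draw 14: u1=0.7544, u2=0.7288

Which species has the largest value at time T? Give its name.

t=0.000: X=4 B=4 E=5 Y=9 G=6
Draw 1: a1=11.568, a2=1.386, a3=0.512, a0=13.466; τ=−ln(0.1293)/13.466=0.152 → t=0.152; u2·a0=0.0483·13.466=0.650 ≤ a1=11.568 → R1 fires; X=3 B=6 E=5 Y=9 G=6
Draw 2: a1=8.676, a2=1.386, a3=0.768, a0=10.830; τ=−ln(0.5898)/10.830=0.049 → t=0.201; u2·a0=0.2918·10.830=3.160 ≤ a1=8.676 → R1 fires; X=2 B=8 E=5 Y=9 G=6
Draw 3: a1=5.784, a2=1.386, a3=1.024, a0=8.194; τ=−ln(0.3012)/8.194=0.146 → t=0.347; u2·a0=0.3590·8.194=2.942 ≤ a1=5.784 → R1 fires; X=1 B=10 E=5 Y=9 G=6
Draw 4: a1=2.892, a2=1.386, a3=1.280, a0=5.558; τ=−ln(0.1731)/5.558=0.316 → t=0.663; u2·a0=0.5674·5.558=3.154; a1=2.892 < 3.154 ≤ a1+a2=4.278 → R2 fires; X=2 B=10 E=6 Y=9 G=5
Draw 5: a1=4.820, a2=1.155, a3=1.280, a0=7.255; τ=−ln(0.8085)/7.255=0.029 → t=0.692; u2·a0=0.7971·7.255=5.783; a1=4.820 < 5.783 ≤ a1+a2=5.975 → R2 fires; X=3 B=10 E=7 Y=9 G=4
Draw 6: a1=5.784, a2=0.924, a3=1.280, a0=7.988; τ=−ln(0.7101)/7.988=0.043 → t=0.735; u2·a0=0.9389·7.988=7.500; a1+a2=6.708 < 7.500 ≤ a1+…+a3=7.988 → R3 fires; X=4 B=9 E=8 Y=9 G=4
Draw 7: a1=7.712, a2=0.924, a3=1.152, a0=9.788; τ=−ln(0.3736)/9.788=0.101 → t=0.835; u2·a0=0.8019·9.788=7.849; a1=7.712 < 7.849 ≤ a1+a2=8.636 → R2 fires; X=5 B=9 E=9 Y=9 G=3
Draw 8: a1=7.230, a2=0.693, a3=1.152, a0=9.075; τ=−ln(0.0836)/9.075=0.273 → t=1.109; u2·a0=0.8869·9.075=8.049; a1+a2=7.923 < 8.049 ≤ a1+…+a3=9.075 → R3 fires; X=6 B=8 E=10 Y=9 G=3
Draw 9: a1=8.676, a2=0.693, a3=1.024, a0=10.393; τ=−ln(0.2953)/10.393=0.117 → t=1.226; u2·a0=0.2256·10.393=2.345 ≤ a1=8.676 → R1 fires; X=5 B=10 E=10 Y=9 G=3
Draw 10: a1=7.230, a2=0.693, a3=1.280, a0=9.203; τ=−ln(0.2962)/9.203=0.132 → t=1.358; u2·a0=0.6395·9.203=5.885 ≤ a1=7.230 → R1 fires; X=4 B=12 E=10 Y=9 G=3
Draw 11: a1=5.784, a2=0.693, a3=1.536, a0=8.013; τ=−ln(0.8334)/8.013=0.023 → t=1.381; u2·a0=0.1089·8.013=0.873 ≤ a1=5.784 → R1 fires; X=3 B=14 E=10 Y=9 G=3
Draw 12: a1=4.338, a2=0.693, a3=1.792, a0=6.823; τ=−ln(0.3374)/6.823=0.159 → t=1.540; u2·a0=0.9017·6.823=6.152; a1+a2=5.031 < 6.152 ≤ a1+…+a3=6.823 → R3 fires; X=4 B=13 E=11 Y=9 G=3
Draw 13: a1=5.784, a2=0.693, a3=1.664, a0=8.141; τ=−ln(0.5013)/8.141=0.085 → t=1.625; u2·a0=0.4980·8.141=4.054 ≤ a1=5.784 → R1 fires; X=3 B=15 E=11 Y=9 G=3
Draw 14: a1=4.338, a2=0.693, a3=1.920, a0=6.951; τ=−ln(0.7544)/6.951=0.041 → t=1.666 > T=1.66: stop.
At T=1.66: X=3 B=15 E=11 Y=9 G=3; the largest is B.

Dominant species at T: B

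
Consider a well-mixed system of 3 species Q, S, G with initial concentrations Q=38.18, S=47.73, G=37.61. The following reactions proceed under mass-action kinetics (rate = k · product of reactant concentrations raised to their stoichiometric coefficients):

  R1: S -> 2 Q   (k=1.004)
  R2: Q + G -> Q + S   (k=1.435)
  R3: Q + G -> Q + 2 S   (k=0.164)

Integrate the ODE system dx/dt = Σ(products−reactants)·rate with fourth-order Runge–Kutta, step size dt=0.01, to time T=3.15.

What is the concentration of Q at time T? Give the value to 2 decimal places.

Q at T = 208.97

RK4 with dt=0.01: 315 steps to T=3.15. Trajectory (selected grid times):
t=0.00: Q=38.18 S=47.73 G=37.61
t=0.35: Q=90.11 S=63.23 G=0.00
t=0.70: Q=127.58 S=44.50 G=0.00
t=1.05: Q=153.95 S=31.31 G=0.00
t=1.40: Q=172.51 S=22.03 G=0.00
t=1.75: Q=185.56 S=15.51 G=0.00
t=2.10: Q=194.75 S=10.91 G=0.00
t=2.45: Q=201.22 S=7.68 G=0.00
t=2.80: Q=205.77 S=5.40 G=0.00
t=3.15: Q=208.97 S=3.80 G=0.00
Read off Q at T=3.15: 208.97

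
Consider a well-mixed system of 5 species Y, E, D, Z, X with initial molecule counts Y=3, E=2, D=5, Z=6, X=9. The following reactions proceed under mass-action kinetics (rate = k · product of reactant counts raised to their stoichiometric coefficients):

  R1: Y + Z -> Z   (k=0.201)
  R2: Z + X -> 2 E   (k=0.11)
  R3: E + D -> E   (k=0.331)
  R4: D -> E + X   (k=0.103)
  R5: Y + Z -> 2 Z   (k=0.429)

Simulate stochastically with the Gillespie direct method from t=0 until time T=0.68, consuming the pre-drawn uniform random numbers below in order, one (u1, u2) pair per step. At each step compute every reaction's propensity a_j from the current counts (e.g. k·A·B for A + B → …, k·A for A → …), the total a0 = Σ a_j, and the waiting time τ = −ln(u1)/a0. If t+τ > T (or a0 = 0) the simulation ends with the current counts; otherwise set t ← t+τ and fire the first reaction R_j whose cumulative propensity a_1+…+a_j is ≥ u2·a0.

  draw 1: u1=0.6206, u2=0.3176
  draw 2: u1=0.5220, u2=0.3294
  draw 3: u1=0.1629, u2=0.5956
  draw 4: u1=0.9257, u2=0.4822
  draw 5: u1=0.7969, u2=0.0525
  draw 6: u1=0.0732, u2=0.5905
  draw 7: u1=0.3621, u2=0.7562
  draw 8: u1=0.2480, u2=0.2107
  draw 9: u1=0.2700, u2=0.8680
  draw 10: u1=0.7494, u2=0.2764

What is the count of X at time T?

t=0.000: Y=3 E=2 D=5 Z=6 X=9
Draw 1: a1=3.618, a2=5.940, a3=3.310, a4=0.515, a5=7.722, a0=21.105; τ=−ln(0.6206)/21.105=0.023 → t=0.023; u2·a0=0.3176·21.105=6.703; a1=3.618 < 6.703 ≤ a1+a2=9.558 → R2 fires; Y=3 E=4 D=5 Z=5 X=8
Draw 2: a1=3.015, a2=4.400, a3=6.620, a4=0.515, a5=6.435, a0=20.985; τ=−ln(0.5220)/20.985=0.031 → t=0.054; u2·a0=0.3294·20.985=6.912; a1=3.015 < 6.912 ≤ a1+a2=7.415 → R2 fires; Y=3 E=6 D=5 Z=4 X=7
Draw 3: a1=2.412, a2=3.080, a3=9.930, a4=0.515, a5=5.148, a0=21.085; τ=−ln(0.1629)/21.085=0.086 → t=0.140; u2·a0=0.5956·21.085=12.558; a1+a2=5.492 < 12.558 ≤ a1+…+a3=15.422 → R3 fires; Y=3 E=6 D=4 Z=4 X=7
Draw 4: a1=2.412, a2=3.080, a3=7.944, a4=0.412, a5=5.148, a0=18.996; τ=−ln(0.9257)/18.996=0.004 → t=0.144; u2·a0=0.4822·18.996=9.160; a1+a2=5.492 < 9.160 ≤ a1+…+a3=13.436 → R3 fires; Y=3 E=6 D=3 Z=4 X=7
Draw 5: a1=2.412, a2=3.080, a3=5.958, a4=0.309, a5=5.148, a0=16.907; τ=−ln(0.7969)/16.907=0.013 → t=0.157; u2·a0=0.0525·16.907=0.888 ≤ a1=2.412 → R1 fires; Y=2 E=6 D=3 Z=4 X=7
Draw 6: a1=1.608, a2=3.080, a3=5.958, a4=0.309, a5=3.432, a0=14.387; τ=−ln(0.0732)/14.387=0.182 → t=0.339; u2·a0=0.5905·14.387=8.496; a1+a2=4.688 < 8.496 ≤ a1+…+a3=10.646 → R3 fires; Y=2 E=6 D=2 Z=4 X=7
Draw 7: a1=1.608, a2=3.080, a3=3.972, a4=0.206, a5=3.432, a0=12.298; τ=−ln(0.3621)/12.298=0.083 → t=0.421; u2·a0=0.7562·12.298=9.300; a1+…+a4=8.866 < 9.300 ≤ a1+…+a5=12.298 → R5 fires; Y=1 E=6 D=2 Z=5 X=7
Draw 8: a1=1.005, a2=3.850, a3=3.972, a4=0.206, a5=2.145, a0=11.178; τ=−ln(0.2480)/11.178=0.125 → t=0.546; u2·a0=0.2107·11.178=2.355; a1=1.005 < 2.355 ≤ a1+a2=4.855 → R2 fires; Y=1 E=8 D=2 Z=4 X=6
Draw 9: a1=0.804, a2=2.640, a3=5.296, a4=0.206, a5=1.716, a0=10.662; τ=−ln(0.2700)/10.662=0.123 → t=0.669; u2·a0=0.8680·10.662=9.255; a1+…+a4=8.946 < 9.255 ≤ a1+…+a5=10.662 → R5 fires; Y=0 E=8 D=2 Z=5 X=6
Draw 10: a1=0.000, a2=3.300, a3=5.296, a4=0.206, a5=0.000, a0=8.802; τ=−ln(0.7494)/8.802=0.033 → t=0.702 > T=0.68: stop.
Read off X at T=0.68: 6

X at T = 6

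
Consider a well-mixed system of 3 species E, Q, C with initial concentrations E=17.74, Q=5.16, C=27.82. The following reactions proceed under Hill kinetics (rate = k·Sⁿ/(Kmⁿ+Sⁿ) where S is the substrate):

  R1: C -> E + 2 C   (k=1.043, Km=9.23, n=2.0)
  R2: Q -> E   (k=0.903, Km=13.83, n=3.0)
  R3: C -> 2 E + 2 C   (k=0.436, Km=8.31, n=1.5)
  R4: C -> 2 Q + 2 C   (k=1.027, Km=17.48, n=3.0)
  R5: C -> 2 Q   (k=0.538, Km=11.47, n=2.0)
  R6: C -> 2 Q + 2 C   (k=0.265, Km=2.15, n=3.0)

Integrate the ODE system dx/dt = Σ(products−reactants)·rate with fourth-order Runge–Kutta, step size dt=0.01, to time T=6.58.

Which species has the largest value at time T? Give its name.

Dominant species at T: C

RK4 with dt=0.01: 658 steps to T=6.58. Trajectory (selected grid times):
t=0.00: E=17.74 Q=5.16 C=27.82
t=0.73: E=19.04 Q=7.38 C=29.25
t=1.46: E=20.41 Q=9.58 C=30.70
t=2.19: E=21.88 Q=11.73 C=32.17
t=2.92: E=23.44 Q=13.83 C=33.65
t=3.66: E=25.11 Q=15.92 C=35.17
t=4.39: E=26.82 Q=17.93 C=36.68
t=5.12: E=28.59 Q=19.93 C=38.20
t=5.85: E=30.40 Q=21.90 C=39.73
t=6.58: E=32.25 Q=23.86 C=41.27
At T=6.58: E=32.25 Q=23.86 C=41.27; the largest is C.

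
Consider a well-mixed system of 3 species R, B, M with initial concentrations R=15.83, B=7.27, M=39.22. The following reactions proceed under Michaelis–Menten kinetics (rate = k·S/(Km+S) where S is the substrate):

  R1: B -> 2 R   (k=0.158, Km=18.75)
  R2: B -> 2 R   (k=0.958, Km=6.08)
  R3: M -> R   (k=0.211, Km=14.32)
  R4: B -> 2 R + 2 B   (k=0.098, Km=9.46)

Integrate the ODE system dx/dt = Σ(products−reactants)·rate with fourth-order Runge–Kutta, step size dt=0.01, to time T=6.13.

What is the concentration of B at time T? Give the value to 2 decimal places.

RK4 with dt=0.01: 613 steps to T=6.13. Trajectory (selected grid times):
t=0.00: R=15.83 B=7.27 M=39.22
t=0.68: R=16.75 B=6.92 M=39.11
t=1.36: R=17.66 B=6.58 M=39.01
t=2.04: R=18.54 B=6.24 M=38.91
t=2.72: R=19.40 B=5.91 M=38.80
t=3.41: R=20.25 B=5.59 M=38.69
t=4.09: R=21.07 B=5.29 M=38.59
t=4.77: R=21.86 B=4.99 M=38.48
t=5.45: R=22.63 B=4.70 M=38.38
t=6.13: R=23.38 B=4.42 M=38.28
Read off B at T=6.13: 4.42

B at T = 4.42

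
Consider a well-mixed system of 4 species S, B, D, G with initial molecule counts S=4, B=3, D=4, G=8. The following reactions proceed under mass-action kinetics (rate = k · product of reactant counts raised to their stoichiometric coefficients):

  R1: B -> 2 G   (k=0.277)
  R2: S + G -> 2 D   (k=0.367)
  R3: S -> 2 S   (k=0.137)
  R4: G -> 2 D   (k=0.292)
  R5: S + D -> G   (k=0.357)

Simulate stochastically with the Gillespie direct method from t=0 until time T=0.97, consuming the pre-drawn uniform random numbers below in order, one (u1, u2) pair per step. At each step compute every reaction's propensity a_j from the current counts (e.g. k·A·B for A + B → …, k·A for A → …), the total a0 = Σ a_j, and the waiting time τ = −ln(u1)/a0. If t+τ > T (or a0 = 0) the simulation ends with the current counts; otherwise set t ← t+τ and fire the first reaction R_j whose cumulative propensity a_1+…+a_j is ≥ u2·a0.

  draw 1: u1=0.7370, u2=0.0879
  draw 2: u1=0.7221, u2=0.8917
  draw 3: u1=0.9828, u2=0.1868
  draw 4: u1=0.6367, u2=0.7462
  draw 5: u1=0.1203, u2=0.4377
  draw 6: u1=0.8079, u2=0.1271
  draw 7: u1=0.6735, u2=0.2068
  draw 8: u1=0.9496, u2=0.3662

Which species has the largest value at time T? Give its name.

t=0.000: S=4 B=3 D=4 G=8
Draw 1: a1=0.831, a2=11.744, a3=0.548, a4=2.336, a5=5.712, a0=21.171; τ=−ln(0.7370)/21.171=0.014 → t=0.014; u2·a0=0.0879·21.171=1.861; a1=0.831 < 1.861 ≤ a1+a2=12.575 → R2 fires; S=3 B=3 D=6 G=7
Draw 2: a1=0.831, a2=7.707, a3=0.411, a4=2.044, a5=6.426, a0=17.419; τ=−ln(0.7221)/17.419=0.019 → t=0.033; u2·a0=0.8917·17.419=15.533; a1+…+a4=10.993 < 15.533 ≤ a1+…+a5=17.419 → R5 fires; S=2 B=3 D=5 G=8
Draw 3: a1=0.831, a2=5.872, a3=0.274, a4=2.336, a5=3.570, a0=12.883; τ=−ln(0.9828)/12.883=0.001 → t=0.034; u2·a0=0.1868·12.883=2.407; a1=0.831 < 2.407 ≤ a1+a2=6.703 → R2 fires; S=1 B=3 D=7 G=7
Draw 4: a1=0.831, a2=2.569, a3=0.137, a4=2.044, a5=2.499, a0=8.080; τ=−ln(0.6367)/8.080=0.056 → t=0.090; u2·a0=0.7462·8.080=6.029; a1+…+a4=5.581 < 6.029 ≤ a1+…+a5=8.080 → R5 fires; S=0 B=3 D=6 G=8
Draw 5: a1=0.831, a2=0.000, a3=0.000, a4=2.336, a5=0.000, a0=3.167; τ=−ln(0.1203)/3.167=0.669 → t=0.759; u2·a0=0.4377·3.167=1.386; a1+…+a3=0.831 < 1.386 ≤ a1+…+a4=3.167 → R4 fires; S=0 B=3 D=8 G=7
Draw 6: a1=0.831, a2=0.000, a3=0.000, a4=2.044, a5=0.000, a0=2.875; τ=−ln(0.8079)/2.875=0.074 → t=0.833; u2·a0=0.1271·2.875=0.365 ≤ a1=0.831 → R1 fires; S=0 B=2 D=8 G=9
Draw 7: a1=0.554, a2=0.000, a3=0.000, a4=2.628, a5=0.000, a0=3.182; τ=−ln(0.6735)/3.182=0.124 → t=0.957; u2·a0=0.2068·3.182=0.658; a1+…+a3=0.554 < 0.658 ≤ a1+…+a4=3.182 → R4 fires; S=0 B=2 D=10 G=8
Draw 8: a1=0.554, a2=0.000, a3=0.000, a4=2.336, a5=0.000, a0=2.890; τ=−ln(0.9496)/2.890=0.018 → t=0.975 > T=0.97: stop.
At T=0.97: S=0 B=2 D=10 G=8; the largest is D.

Dominant species at T: D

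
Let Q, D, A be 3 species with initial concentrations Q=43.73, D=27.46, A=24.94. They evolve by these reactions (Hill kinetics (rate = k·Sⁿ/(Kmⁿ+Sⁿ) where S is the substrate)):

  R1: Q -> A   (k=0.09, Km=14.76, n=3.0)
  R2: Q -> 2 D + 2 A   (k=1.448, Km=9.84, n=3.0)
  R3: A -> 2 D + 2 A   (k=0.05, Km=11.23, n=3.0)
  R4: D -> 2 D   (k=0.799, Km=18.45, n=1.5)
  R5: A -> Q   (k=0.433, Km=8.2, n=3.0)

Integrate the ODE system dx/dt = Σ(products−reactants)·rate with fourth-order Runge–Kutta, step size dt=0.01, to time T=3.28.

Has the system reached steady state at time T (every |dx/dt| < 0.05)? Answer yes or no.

Steady state at T: no

RK4 with dt=0.01: 328 steps to T=3.28. Trajectory (selected grid times):
t=0.00: Q=43.73 D=27.46 A=24.94
t=0.36: Q=43.33 D=28.71 A=25.87
t=0.73: Q=42.93 D=30.00 A=26.82
t=1.09: Q=42.53 D=31.26 A=27.75
t=1.46: Q=42.13 D=32.56 A=28.70
t=1.82: Q=41.74 D=33.83 A=29.62
t=2.19: Q=41.33 D=35.13 A=30.57
t=2.55: Q=40.94 D=36.40 A=31.50
t=2.92: Q=40.54 D=37.72 A=32.44
t=3.28: Q=40.15 D=38.99 A=33.37
Rates at T: R1=0.0857, R2=1.4270, R3=0.0482, R4=0.6028, R5=0.4267
dx/dt at T (Σ net stoichiometry × rate): Q=-1.0861, D=+3.5531, A=+2.5612
Largest |dx/dt| is |+3.5531| (D) ≥ 0.05 → not steady.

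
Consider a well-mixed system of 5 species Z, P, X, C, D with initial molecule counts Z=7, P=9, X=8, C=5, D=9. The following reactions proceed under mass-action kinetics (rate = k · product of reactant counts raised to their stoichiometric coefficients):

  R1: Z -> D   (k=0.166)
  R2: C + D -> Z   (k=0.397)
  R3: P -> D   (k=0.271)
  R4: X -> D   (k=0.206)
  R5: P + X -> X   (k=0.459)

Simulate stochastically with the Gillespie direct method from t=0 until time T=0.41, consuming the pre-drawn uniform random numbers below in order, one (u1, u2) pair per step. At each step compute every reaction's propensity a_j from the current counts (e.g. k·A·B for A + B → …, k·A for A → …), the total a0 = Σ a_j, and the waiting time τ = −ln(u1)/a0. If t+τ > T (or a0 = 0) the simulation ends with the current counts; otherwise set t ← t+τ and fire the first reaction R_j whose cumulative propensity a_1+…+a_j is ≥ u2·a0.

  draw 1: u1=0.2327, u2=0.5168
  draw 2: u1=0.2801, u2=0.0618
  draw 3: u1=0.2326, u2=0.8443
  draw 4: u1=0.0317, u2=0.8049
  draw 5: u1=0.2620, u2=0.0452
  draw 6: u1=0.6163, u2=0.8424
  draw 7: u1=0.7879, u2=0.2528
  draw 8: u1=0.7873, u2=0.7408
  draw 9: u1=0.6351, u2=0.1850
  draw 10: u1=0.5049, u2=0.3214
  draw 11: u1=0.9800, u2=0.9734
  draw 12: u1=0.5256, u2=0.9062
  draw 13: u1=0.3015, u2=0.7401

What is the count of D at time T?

D at T = 5

t=0.000: Z=7 P=9 X=8 C=5 D=9
Draw 1: a1=1.162, a2=17.865, a3=2.439, a4=1.648, a5=33.048, a0=56.162; τ=−ln(0.2327)/56.162=0.026 → t=0.026; u2·a0=0.5168·56.162=29.025; a1+…+a4=23.114 < 29.025 ≤ a1+…+a5=56.162 → R5 fires; Z=7 P=8 X=8 C=5 D=9
Draw 2: a1=1.162, a2=17.865, a3=2.168, a4=1.648, a5=29.376, a0=52.219; τ=−ln(0.2801)/52.219=0.024 → t=0.050; u2·a0=0.0618·52.219=3.227; a1=1.162 < 3.227 ≤ a1+a2=19.027 → R2 fires; Z=8 P=8 X=8 C=4 D=8
Draw 3: a1=1.328, a2=12.704, a3=2.168, a4=1.648, a5=29.376, a0=47.224; τ=−ln(0.2326)/47.224=0.031 → t=0.081; u2·a0=0.8443·47.224=39.871; a1+…+a4=17.848 < 39.871 ≤ a1+…+a5=47.224 → R5 fires; Z=8 P=7 X=8 C=4 D=8
Draw 4: a1=1.328, a2=12.704, a3=1.897, a4=1.648, a5=25.704, a0=43.281; τ=−ln(0.0317)/43.281=0.080 → t=0.161; u2·a0=0.8049·43.281=34.837; a1+…+a4=17.577 < 34.837 ≤ a1+…+a5=43.281 → R5 fires; Z=8 P=6 X=8 C=4 D=8
Draw 5: a1=1.328, a2=12.704, a3=1.626, a4=1.648, a5=22.032, a0=39.338; τ=−ln(0.2620)/39.338=0.034 → t=0.195; u2·a0=0.0452·39.338=1.778; a1=1.328 < 1.778 ≤ a1+a2=14.032 → R2 fires; Z=9 P=6 X=8 C=3 D=7
Draw 6: a1=1.494, a2=8.337, a3=1.626, a4=1.648, a5=22.032, a0=35.137; τ=−ln(0.6163)/35.137=0.014 → t=0.209; u2·a0=0.8424·35.137=29.599; a1+…+a4=13.105 < 29.599 ≤ a1+…+a5=35.137 → R5 fires; Z=9 P=5 X=8 C=3 D=7
Draw 7: a1=1.494, a2=8.337, a3=1.355, a4=1.648, a5=18.360, a0=31.194; τ=−ln(0.7879)/31.194=0.008 → t=0.216; u2·a0=0.2528·31.194=7.886; a1=1.494 < 7.886 ≤ a1+a2=9.831 → R2 fires; Z=10 P=5 X=8 C=2 D=6
Draw 8: a1=1.660, a2=4.764, a3=1.355, a4=1.648, a5=18.360, a0=27.787; τ=−ln(0.7873)/27.787=0.009 → t=0.225; u2·a0=0.7408·27.787=20.585; a1+…+a4=9.427 < 20.585 ≤ a1+…+a5=27.787 → R5 fires; Z=10 P=4 X=8 C=2 D=6
Draw 9: a1=1.660, a2=4.764, a3=1.084, a4=1.648, a5=14.688, a0=23.844; τ=−ln(0.6351)/23.844=0.019 → t=0.244; u2·a0=0.1850·23.844=4.411; a1=1.660 < 4.411 ≤ a1+a2=6.424 → R2 fires; Z=11 P=4 X=8 C=1 D=5
Draw 10: a1=1.826, a2=1.985, a3=1.084, a4=1.648, a5=14.688, a0=21.231; τ=−ln(0.5049)/21.231=0.032 → t=0.276; u2·a0=0.3214·21.231=6.824; a1+…+a4=6.543 < 6.824 ≤ a1+…+a5=21.231 → R5 fires; Z=11 P=3 X=8 C=1 D=5
Draw 11: a1=1.826, a2=1.985, a3=0.813, a4=1.648, a5=11.016, a0=17.288; τ=−ln(0.9800)/17.288=0.001 → t=0.277; u2·a0=0.9734·17.288=16.828; a1+…+a4=6.272 < 16.828 ≤ a1+…+a5=17.288 → R5 fires; Z=11 P=2 X=8 C=1 D=5
Draw 12: a1=1.826, a2=1.985, a3=0.542, a4=1.648, a5=7.344, a0=13.345; τ=−ln(0.5256)/13.345=0.048 → t=0.326; u2·a0=0.9062·13.345=12.093; a1+…+a4=6.001 < 12.093 ≤ a1+…+a5=13.345 → R5 fires; Z=11 P=1 X=8 C=1 D=5
Draw 13: a1=1.826, a2=1.985, a3=0.271, a4=1.648, a5=3.672, a0=9.402; τ=−ln(0.3015)/9.402=0.128 → t=0.453 > T=0.41: stop.
Read off D at T=0.41: 5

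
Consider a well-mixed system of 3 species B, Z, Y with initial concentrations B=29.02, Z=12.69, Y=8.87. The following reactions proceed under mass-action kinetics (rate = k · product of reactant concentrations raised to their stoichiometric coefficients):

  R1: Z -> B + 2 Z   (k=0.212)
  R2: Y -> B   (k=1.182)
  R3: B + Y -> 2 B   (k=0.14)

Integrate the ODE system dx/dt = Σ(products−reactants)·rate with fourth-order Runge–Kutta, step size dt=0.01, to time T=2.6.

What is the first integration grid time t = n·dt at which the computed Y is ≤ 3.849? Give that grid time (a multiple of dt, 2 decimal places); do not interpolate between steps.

RK4 with dt=0.01: 260 steps to T=2.6. Trajectory (selected grid times):
t=0.00: B=29.02 Z=12.69 Y=8.87
t=0.14: B=34.25 Z=13.07 Y=4.02
t=0.15: B=34.51 Z=13.10 Y=3.79
t=0.29: B=37.11 Z=13.49 Y=1.59
t=0.58: B=39.31 Z=14.35 Y=0.24
t=0.87: B=40.43 Z=15.26 Y=0.03
t=1.16: B=41.42 Z=16.23 Y=0.00
t=1.44: B=42.42 Z=17.22 Y=0.00
t=1.73: B=43.51 Z=18.31 Y=0.00
t=2.02: B=44.67 Z=19.47 Y=0.00
t=2.31: B=45.91 Z=20.71 Y=0.00
t=2.60: B=47.22 Z=22.02 Y=0.00
Y(0.14)=4.023 > 3.849 but Y(0.15)=3.789 ≤ 3.849, so the first grid time is t=0.15.

Threshold first reached at t = 0.15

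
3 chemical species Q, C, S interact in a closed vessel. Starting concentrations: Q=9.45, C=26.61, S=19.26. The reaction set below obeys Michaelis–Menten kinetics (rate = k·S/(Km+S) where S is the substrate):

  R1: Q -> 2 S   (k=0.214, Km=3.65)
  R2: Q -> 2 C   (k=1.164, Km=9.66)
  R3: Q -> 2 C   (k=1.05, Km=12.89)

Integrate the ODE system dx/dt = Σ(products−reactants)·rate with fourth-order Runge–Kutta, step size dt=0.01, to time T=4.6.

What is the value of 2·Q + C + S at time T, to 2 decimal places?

Value at T = 64.77

Check how each reaction changes W = 2·Q + C + S (weight of products minus weight of reactants):
R1: Q -> 2 S: (1·2) − (2·1) = 2 − 2 = 0
R2: Q -> 2 C: (1·2) − (2·1) = 2 − 2 = 0
R3: Q -> 2 C: (1·2) − (2·1) = 2 − 2 = 0
Every reaction leaves W unchanged, so W is conserved and no simulation is needed: W(T) = W(0) = 2·9.45 + 26.61 + 19.26 = 64.77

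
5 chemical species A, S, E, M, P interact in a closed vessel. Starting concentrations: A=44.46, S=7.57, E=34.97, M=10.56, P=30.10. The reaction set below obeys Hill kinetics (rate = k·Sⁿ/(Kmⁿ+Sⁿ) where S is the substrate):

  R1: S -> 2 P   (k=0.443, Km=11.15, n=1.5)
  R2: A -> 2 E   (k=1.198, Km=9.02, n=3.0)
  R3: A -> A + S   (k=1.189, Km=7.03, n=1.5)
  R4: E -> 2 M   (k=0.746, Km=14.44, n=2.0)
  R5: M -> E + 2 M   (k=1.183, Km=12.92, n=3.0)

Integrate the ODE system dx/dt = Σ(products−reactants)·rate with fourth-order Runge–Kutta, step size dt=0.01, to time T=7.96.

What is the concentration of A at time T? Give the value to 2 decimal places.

RK4 with dt=0.01: 796 steps to T=7.96. Trajectory (selected grid times):
t=0.00: A=44.46 S=7.57 E=34.97 M=10.56 P=30.10
t=0.88: A=43.41 S=8.41 E=36.91 M=12.11 P=30.39
t=1.77: A=42.36 S=9.24 E=38.97 M=13.80 P=30.72
t=2.65: A=41.31 S=10.04 E=41.10 M=15.58 P=31.07
t=3.54: A=40.26 S=10.84 E=43.33 M=17.48 P=31.44
t=4.42: A=39.22 S=11.62 E=45.59 M=19.44 P=31.83
t=5.31: A=38.16 S=12.39 E=47.93 M=21.49 P=32.25
t=6.19: A=37.12 S=13.15 E=50.28 M=23.57 P=32.68
t=7.08: A=36.07 S=13.90 E=52.69 M=25.73 P=33.13
t=7.96: A=35.04 S=14.63 E=55.08 M=27.89 P=33.59
Read off A at T=7.96: 35.04

A at T = 35.04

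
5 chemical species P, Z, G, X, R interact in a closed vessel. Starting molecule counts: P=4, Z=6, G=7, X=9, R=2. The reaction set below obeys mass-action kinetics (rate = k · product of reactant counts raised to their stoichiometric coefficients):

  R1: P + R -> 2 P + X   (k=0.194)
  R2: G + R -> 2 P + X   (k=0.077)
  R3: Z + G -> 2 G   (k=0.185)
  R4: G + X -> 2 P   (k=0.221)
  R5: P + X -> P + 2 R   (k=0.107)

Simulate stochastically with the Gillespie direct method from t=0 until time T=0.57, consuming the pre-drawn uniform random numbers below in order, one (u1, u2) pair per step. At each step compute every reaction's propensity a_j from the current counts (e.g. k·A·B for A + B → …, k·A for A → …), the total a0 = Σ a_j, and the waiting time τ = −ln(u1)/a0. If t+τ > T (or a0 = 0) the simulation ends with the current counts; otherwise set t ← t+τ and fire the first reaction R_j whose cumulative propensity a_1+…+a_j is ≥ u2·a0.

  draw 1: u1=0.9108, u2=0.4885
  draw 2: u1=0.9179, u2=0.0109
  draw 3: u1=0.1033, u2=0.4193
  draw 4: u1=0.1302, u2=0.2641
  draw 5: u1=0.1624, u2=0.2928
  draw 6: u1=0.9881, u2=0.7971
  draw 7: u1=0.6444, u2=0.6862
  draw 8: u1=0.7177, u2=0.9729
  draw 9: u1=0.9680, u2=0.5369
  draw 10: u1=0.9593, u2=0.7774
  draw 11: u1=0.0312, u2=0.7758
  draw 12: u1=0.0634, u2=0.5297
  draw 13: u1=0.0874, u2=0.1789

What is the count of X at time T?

X at T = 4

t=0.000: P=4 Z=6 G=7 X=9 R=2
Draw 1: a1=1.552, a2=1.078, a3=7.770, a4=13.923, a5=3.852, a0=28.175; τ=−ln(0.9108)/28.175=0.003 → t=0.003; u2·a0=0.4885·28.175=13.763; a1+…+a3=10.400 < 13.763 ≤ a1+…+a4=24.323 → R4 fires; P=6 Z=6 G=6 X=8 R=2
Draw 2: a1=2.328, a2=0.924, a3=6.660, a4=10.608, a5=5.136, a0=25.656; τ=−ln(0.9179)/25.656=0.003 → t=0.007; u2·a0=0.0109·25.656=0.280 ≤ a1=2.328 → R1 fires; P=7 Z=6 G=6 X=9 R=1
Draw 3: a1=1.358, a2=0.462, a3=6.660, a4=11.934, a5=6.741, a0=27.155; τ=−ln(0.1033)/27.155=0.084 → t=0.090; u2·a0=0.4193·27.155=11.386; a1+…+a3=8.480 < 11.386 ≤ a1+…+a4=20.414 → R4 fires; P=9 Z=6 G=5 X=8 R=1
Draw 4: a1=1.746, a2=0.385, a3=5.550, a4=8.840, a5=7.704, a0=24.225; τ=−ln(0.1302)/24.225=0.084 → t=0.174; u2·a0=0.2641·24.225=6.398; a1+a2=2.131 < 6.398 ≤ a1+…+a3=7.681 → R3 fires; P=9 Z=5 G=6 X=8 R=1
Draw 5: a1=1.746, a2=0.462, a3=5.550, a4=10.608, a5=7.704, a0=26.070; τ=−ln(0.1624)/26.070=0.070 → t=0.244; u2·a0=0.2928·26.070=7.633; a1+a2=2.208 < 7.633 ≤ a1+…+a3=7.758 → R3 fires; P=9 Z=4 G=7 X=8 R=1
Draw 6: a1=1.746, a2=0.539, a3=5.180, a4=12.376, a5=7.704, a0=27.545; τ=−ln(0.9881)/27.545=0.000 → t=0.245; u2·a0=0.7971·27.545=21.956; a1+…+a4=19.841 < 21.956 ≤ a1+…+a5=27.545 → R5 fires; P=9 Z=4 G=7 X=7 R=3
Draw 7: a1=5.238, a2=1.617, a3=5.180, a4=10.829, a5=6.741, a0=29.605; τ=−ln(0.6444)/29.605=0.015 → t=0.259; u2·a0=0.6862·29.605=20.315; a1+…+a3=12.035 < 20.315 ≤ a1+…+a4=22.864 → R4 fires; P=11 Z=4 G=6 X=6 R=3
Draw 8: a1=6.402, a2=1.386, a3=4.440, a4=7.956, a5=7.062, a0=27.246; τ=−ln(0.7177)/27.246=0.012 → t=0.272; u2·a0=0.9729·27.246=26.508; a1+…+a4=20.184 < 26.508 ≤ a1+…+a5=27.246 → R5 fires; P=11 Z=4 G=6 X=5 R=5
Draw 9: a1=10.670, a2=2.310, a3=4.440, a4=6.630, a5=5.885, a0=29.935; τ=−ln(0.9680)/29.935=0.001 → t=0.273; u2·a0=0.5369·29.935=16.072; a1+a2=12.980 < 16.072 ≤ a1+…+a3=17.420 → R3 fires; P=11 Z=3 G=7 X=5 R=5
Draw 10: a1=10.670, a2=2.695, a3=3.885, a4=7.735, a5=5.885, a0=30.870; τ=−ln(0.9593)/30.870=0.001 → t=0.274; u2·a0=0.7774·30.870=23.998; a1+…+a3=17.250 < 23.998 ≤ a1+…+a4=24.985 → R4 fires; P=13 Z=3 G=6 X=4 R=5
Draw 11: a1=12.610, a2=2.310, a3=3.330, a4=5.304, a5=5.564, a0=29.118; τ=−ln(0.0312)/29.118=0.119 → t=0.393; u2·a0=0.7758·29.118=22.590; a1+…+a3=18.250 < 22.590 ≤ a1+…+a4=23.554 → R4 fires; P=15 Z=3 G=5 X=3 R=5
Draw 12: a1=14.550, a2=1.925, a3=2.775, a4=3.315, a5=4.815, a0=27.380; τ=−ln(0.0634)/27.380=0.101 → t=0.494; u2·a0=0.5297·27.380=14.503 ≤ a1=14.550 → R1 fires; P=16 Z=3 G=5 X=4 R=4
Draw 13: a1=12.416, a2=1.540, a3=2.775, a4=4.420, a5=6.848, a0=27.999; τ=−ln(0.0874)/27.999=0.087 → t=0.581 > T=0.57: stop.
Read off X at T=0.57: 4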